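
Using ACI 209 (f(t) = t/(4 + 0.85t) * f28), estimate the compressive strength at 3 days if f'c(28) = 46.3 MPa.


f(3) = 3 / (4 + 0.85 * 3) * 46.3
= 3 / 6.55 * 46.3
= 21.21 MPa

21.21


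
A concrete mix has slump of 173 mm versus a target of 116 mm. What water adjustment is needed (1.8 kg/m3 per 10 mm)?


Difference = 116 - 173 = -57 mm
Water adjustment = -57 * 1.8 / 10 = -10.3 kg/m3

-10.3


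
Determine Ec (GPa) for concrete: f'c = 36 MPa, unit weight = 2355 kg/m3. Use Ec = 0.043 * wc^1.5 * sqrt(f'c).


Ec = 0.043 * 2355^1.5 * sqrt(36) / 1000
= 29.49 GPa

29.49


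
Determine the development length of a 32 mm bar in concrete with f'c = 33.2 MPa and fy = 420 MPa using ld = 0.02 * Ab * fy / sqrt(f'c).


Ab = pi * 32^2 / 4 = 804.248 mm2
ld = 0.02 * 804.248 * 420 / sqrt(33.2)
= 1172.5 mm

1172.5


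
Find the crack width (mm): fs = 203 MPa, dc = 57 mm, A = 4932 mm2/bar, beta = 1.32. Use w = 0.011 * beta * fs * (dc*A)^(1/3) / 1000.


w = 0.011 * beta * fs * (dc * A)^(1/3) / 1000
= 0.011 * 1.32 * 203 * (57 * 4932)^(1/3) / 1000
= 0.193 mm

0.193


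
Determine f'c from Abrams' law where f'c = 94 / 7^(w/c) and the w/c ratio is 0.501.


f'c = 94 / 7^0.501
= 94 / 2.651
= 35.46 MPa

35.46


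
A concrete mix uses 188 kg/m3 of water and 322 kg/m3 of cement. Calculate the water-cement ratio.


w/c = water / cement
w/c = 188 / 322 = 0.584

0.584


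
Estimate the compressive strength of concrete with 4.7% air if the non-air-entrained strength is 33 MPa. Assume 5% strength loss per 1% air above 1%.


Strength loss = (4.7 - 1) * 5 = 18.5%
f'c = 33 * (1 - 18.5/100)
= 26.89 MPa

26.89


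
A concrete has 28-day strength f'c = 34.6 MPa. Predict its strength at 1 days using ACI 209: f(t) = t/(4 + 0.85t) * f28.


f(1) = 1 / (4 + 0.85 * 1) * 34.6
= 1 / 4.85 * 34.6
= 7.13 MPa

7.13


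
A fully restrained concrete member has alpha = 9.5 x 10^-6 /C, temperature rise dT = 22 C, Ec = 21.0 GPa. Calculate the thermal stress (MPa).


sigma = alpha * dT * Ec
= 9.5e-6 * 22 * 21.0 * 1000
= 4.389 MPa

4.389


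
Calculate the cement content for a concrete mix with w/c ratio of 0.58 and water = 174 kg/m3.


Cement = water / (w/c)
= 174 / 0.58
= 300.0 kg/m3

300.0


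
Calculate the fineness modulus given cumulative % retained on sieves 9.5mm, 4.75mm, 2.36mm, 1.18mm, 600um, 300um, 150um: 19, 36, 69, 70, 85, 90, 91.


FM = sum(cumulative % retained) / 100
= 460 / 100
= 4.6

4.6


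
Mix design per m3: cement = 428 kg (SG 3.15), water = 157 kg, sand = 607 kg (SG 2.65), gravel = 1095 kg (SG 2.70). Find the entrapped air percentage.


Vol cement = 428 / (3.15 * 1000) = 0.135873 m3
Vol water = 157 / 1000 = 0.157 m3
Vol sand = 607 / (2.65 * 1000) = 0.229057 m3
Vol gravel = 1095 / (2.70 * 1000) = 0.405556 m3
Total solid + water volume = 0.927485 m3
Air = (1 - 0.927485) * 100 = 7.25%

7.25


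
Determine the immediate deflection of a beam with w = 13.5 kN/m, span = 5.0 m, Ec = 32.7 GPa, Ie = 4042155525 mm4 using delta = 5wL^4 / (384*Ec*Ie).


Convert: L = 5.0 m = 5000 mm, Ec = 32.7 GPa = 32700 MPa
delta = 5 * 13.5 * 5000^4 / (384 * 32700 * 4042155525)
= 0.83 mm

0.83


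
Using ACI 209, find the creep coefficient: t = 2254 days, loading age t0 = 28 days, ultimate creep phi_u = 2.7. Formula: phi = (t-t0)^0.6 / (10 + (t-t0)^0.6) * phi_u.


dt = 2254 - 28 = 2226
phi = 2226^0.6 / (10 + 2226^0.6) * 2.7
= 2.459

2.459


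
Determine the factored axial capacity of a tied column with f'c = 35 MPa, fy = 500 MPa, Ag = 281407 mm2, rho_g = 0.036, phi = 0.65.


Ast = rho * Ag = 0.036 * 281407 = 10130.652 mm2
phi*Pn = 0.65 * 0.80 * (0.85 * 35 * (281407 - 10130.652) + 500 * 10130.652) / 1000
= 6830.61 kN

6830.61


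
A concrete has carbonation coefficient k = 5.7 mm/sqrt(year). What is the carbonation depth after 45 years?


depth = k * sqrt(t)
= 5.7 * sqrt(45)
= 38.24 mm

38.24


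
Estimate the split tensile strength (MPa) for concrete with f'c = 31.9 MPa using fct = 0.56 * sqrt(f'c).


fct = 0.56 * sqrt(31.9)
= 0.56 * 5.648
= 3.163 MPa

3.163


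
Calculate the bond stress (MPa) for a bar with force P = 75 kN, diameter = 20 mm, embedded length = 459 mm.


u = P / (pi * db * ld)
= 75 * 1000 / (pi * 20 * 459)
= 2.601 MPa

2.601


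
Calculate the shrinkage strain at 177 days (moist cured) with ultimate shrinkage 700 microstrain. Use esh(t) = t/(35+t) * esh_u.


esh(177) = 177 / (35 + 177) * 700
= 177 / 212 * 700
= 584.4 microstrain

584.4


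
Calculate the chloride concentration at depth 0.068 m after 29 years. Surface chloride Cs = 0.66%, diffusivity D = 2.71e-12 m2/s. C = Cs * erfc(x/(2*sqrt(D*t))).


t_seconds = 29 * 365.25 * 24 * 3600 = 915170400.0 s
arg = 0.068 / (2 * sqrt(2.71e-12 * 915170400.0))
= 0.6827
erfc(0.6827) = 0.3343
C = 0.66 * 0.3343 = 0.2206%

0.2206


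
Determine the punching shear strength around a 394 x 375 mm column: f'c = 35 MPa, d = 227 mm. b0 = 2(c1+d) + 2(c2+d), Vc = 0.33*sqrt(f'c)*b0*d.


b0 = 2*(394 + 227) + 2*(375 + 227) = 2446 mm
Vc = 0.33 * sqrt(35) * 2446 * 227 / 1000
= 1084.0 kN

1084.0


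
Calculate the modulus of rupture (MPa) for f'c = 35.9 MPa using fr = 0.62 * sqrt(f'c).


fr = 0.62 * sqrt(35.9)
= 3.715 MPa

3.715


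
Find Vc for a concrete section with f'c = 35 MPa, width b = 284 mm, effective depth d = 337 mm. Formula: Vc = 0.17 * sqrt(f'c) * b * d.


Vc = 0.17 * sqrt(35) * 284 * 337 / 1000
= 96.26 kN

96.26


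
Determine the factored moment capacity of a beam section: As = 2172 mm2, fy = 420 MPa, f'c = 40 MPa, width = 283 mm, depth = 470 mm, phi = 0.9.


a = As * fy / (0.85 * f'c * b)
= 2172 * 420 / (0.85 * 40 * 283)
= 94.8077 mm
Mn = As * fy * (d - a/2) / 10^6
= 385.5091 kN-m
phi*Mn = 0.9 * 385.5091 = 346.96 kN-m

346.96


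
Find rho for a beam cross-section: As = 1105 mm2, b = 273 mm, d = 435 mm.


rho = As / (b * d)
= 1105 / (273 * 435)
= 0.0093

0.0093


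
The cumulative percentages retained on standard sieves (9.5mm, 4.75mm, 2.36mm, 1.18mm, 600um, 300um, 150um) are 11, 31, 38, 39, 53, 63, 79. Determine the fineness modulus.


FM = sum(cumulative % retained) / 100
= 314 / 100
= 3.14

3.14


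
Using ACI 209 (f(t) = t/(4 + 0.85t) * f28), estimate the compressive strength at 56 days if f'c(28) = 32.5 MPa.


f(56) = 56 / (4 + 0.85 * 56) * 32.5
= 56 / 51.6 * 32.5
= 35.27 MPa

35.27


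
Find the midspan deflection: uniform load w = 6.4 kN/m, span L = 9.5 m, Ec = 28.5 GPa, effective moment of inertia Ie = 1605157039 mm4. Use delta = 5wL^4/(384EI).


Convert: L = 9.5 m = 9500 mm, Ec = 28.5 GPa = 28500 MPa
delta = 5 * 6.4 * 9500^4 / (384 * 28500 * 1605157039)
= 14.84 mm

14.84


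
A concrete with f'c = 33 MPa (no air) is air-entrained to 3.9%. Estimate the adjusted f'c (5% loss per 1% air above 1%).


Strength loss = (3.9 - 1) * 5 = 14.5%
f'c = 33 * (1 - 14.5/100)
= 28.21 MPa

28.21


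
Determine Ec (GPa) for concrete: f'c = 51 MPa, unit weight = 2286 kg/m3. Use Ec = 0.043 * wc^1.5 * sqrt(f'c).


Ec = 0.043 * 2286^1.5 * sqrt(51) / 1000
= 33.56 GPa

33.56


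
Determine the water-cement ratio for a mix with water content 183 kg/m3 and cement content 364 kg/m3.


w/c = water / cement
w/c = 183 / 364 = 0.503

0.503


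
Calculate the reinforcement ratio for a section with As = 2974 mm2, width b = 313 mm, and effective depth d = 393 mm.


rho = As / (b * d)
= 2974 / (313 * 393)
= 0.0242

0.0242


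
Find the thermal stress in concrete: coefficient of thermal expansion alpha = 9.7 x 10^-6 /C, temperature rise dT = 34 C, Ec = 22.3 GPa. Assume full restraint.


sigma = alpha * dT * Ec
= 9.7e-6 * 34 * 22.3 * 1000
= 7.355 MPa

7.355


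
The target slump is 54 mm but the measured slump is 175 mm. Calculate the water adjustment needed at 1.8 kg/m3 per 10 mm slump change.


Difference = 54 - 175 = -121 mm
Water adjustment = -121 * 1.8 / 10 = -21.8 kg/m3

-21.8


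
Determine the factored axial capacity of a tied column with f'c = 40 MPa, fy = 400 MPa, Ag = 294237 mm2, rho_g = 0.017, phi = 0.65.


Ast = rho * Ag = 0.017 * 294237 = 5002.029 mm2
phi*Pn = 0.65 * 0.80 * (0.85 * 40 * (294237 - 5002.029) + 400 * 5002.029) / 1000
= 6154.1 kN

6154.1


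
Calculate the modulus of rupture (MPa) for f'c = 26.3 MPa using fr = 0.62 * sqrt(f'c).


fr = 0.62 * sqrt(26.3)
= 3.18 MPa

3.18


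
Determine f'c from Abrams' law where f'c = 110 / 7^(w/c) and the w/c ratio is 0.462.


f'c = 110 / 7^0.462
= 110 / 2.457
= 44.77 MPa

44.77


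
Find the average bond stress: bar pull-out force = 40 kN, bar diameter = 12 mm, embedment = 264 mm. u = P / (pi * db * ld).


u = P / (pi * db * ld)
= 40 * 1000 / (pi * 12 * 264)
= 4.019 MPa

4.019


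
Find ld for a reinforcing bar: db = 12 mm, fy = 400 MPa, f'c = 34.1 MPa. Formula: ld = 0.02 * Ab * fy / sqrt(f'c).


Ab = pi * 12^2 / 4 = 113.097 mm2
ld = 0.02 * 113.097 * 400 / sqrt(34.1)
= 154.9 mm

154.9


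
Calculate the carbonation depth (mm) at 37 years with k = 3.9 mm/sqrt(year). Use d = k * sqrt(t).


depth = k * sqrt(t)
= 3.9 * sqrt(37)
= 23.72 mm

23.72


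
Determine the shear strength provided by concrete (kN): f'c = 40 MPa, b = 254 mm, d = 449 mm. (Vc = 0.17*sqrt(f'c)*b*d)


Vc = 0.17 * sqrt(40) * 254 * 449 / 1000
= 122.62 kN

122.62


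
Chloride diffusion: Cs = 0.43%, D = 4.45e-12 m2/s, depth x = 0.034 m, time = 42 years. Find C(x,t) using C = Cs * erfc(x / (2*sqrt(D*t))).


t_seconds = 42 * 365.25 * 24 * 3600 = 1325419200.0 s
arg = 0.034 / (2 * sqrt(4.45e-12 * 1325419200.0))
= 0.2214
erfc(0.2214) = 0.7542
C = 0.43 * 0.7542 = 0.3243%

0.3243


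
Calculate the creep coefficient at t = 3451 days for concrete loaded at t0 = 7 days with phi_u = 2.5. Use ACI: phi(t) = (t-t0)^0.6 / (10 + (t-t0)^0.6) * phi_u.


dt = 3451 - 7 = 3444
phi = 3444^0.6 / (10 + 3444^0.6) * 2.5
= 2.325

2.325


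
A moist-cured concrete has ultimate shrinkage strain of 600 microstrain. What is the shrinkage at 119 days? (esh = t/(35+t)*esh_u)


esh(119) = 119 / (35 + 119) * 600
= 119 / 154 * 600
= 463.6 microstrain

463.6


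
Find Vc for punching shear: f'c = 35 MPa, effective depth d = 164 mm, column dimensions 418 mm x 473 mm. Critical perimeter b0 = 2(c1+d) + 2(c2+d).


b0 = 2*(418 + 164) + 2*(473 + 164) = 2438 mm
Vc = 0.33 * sqrt(35) * 2438 * 164 / 1000
= 780.59 kN

780.59


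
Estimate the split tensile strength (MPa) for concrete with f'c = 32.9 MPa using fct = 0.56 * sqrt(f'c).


fct = 0.56 * sqrt(32.9)
= 0.56 * 5.736
= 3.212 MPa

3.212


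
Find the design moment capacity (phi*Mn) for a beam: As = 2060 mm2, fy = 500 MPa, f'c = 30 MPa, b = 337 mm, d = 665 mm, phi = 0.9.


a = As * fy / (0.85 * f'c * b)
= 2060 * 500 / (0.85 * 30 * 337)
= 119.858 mm
Mn = As * fy * (d - a/2) / 10^6
= 623.2231 kN-m
phi*Mn = 0.9 * 623.2231 = 560.9 kN-m

560.9


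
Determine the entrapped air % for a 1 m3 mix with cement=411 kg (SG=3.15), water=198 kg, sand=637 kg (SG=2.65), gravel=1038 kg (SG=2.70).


Vol cement = 411 / (3.15 * 1000) = 0.130476 m3
Vol water = 198 / 1000 = 0.198 m3
Vol sand = 637 / (2.65 * 1000) = 0.240377 m3
Vol gravel = 1038 / (2.70 * 1000) = 0.384444 m3
Total solid + water volume = 0.953298 m3
Air = (1 - 0.953298) * 100 = 4.67%

4.67


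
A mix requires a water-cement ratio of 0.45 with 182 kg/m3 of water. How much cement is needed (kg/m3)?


Cement = water / (w/c)
= 182 / 0.45
= 404.4 kg/m3

404.4


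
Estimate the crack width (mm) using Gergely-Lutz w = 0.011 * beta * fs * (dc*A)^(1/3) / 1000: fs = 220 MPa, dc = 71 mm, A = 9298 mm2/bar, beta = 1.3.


w = 0.011 * beta * fs * (dc * A)^(1/3) / 1000
= 0.011 * 1.3 * 220 * (71 * 9298)^(1/3) / 1000
= 0.274 mm

0.274


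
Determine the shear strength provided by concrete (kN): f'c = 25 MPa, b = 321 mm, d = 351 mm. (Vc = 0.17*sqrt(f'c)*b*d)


Vc = 0.17 * sqrt(25) * 321 * 351 / 1000
= 95.77 kN

95.77


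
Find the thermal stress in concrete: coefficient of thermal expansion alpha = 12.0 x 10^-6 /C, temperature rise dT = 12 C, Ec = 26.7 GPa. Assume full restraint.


sigma = alpha * dT * Ec
= 12.0e-6 * 12 * 26.7 * 1000
= 3.845 MPa

3.845


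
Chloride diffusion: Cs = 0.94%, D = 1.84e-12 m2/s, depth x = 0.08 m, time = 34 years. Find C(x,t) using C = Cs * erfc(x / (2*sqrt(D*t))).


t_seconds = 34 * 365.25 * 24 * 3600 = 1072958400.0 s
arg = 0.08 / (2 * sqrt(1.84e-12 * 1072958400.0))
= 0.9002
erfc(0.9002) = 0.203
C = 0.94 * 0.203 = 0.1908%

0.1908


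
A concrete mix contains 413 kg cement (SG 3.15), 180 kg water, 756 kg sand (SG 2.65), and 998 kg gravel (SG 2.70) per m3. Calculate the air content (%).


Vol cement = 413 / (3.15 * 1000) = 0.131111 m3
Vol water = 180 / 1000 = 0.18 m3
Vol sand = 756 / (2.65 * 1000) = 0.285283 m3
Vol gravel = 998 / (2.70 * 1000) = 0.36963 m3
Total solid + water volume = 0.966024 m3
Air = (1 - 0.966024) * 100 = 3.4%

3.4


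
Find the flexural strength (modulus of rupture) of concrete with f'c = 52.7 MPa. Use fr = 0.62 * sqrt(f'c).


fr = 0.62 * sqrt(52.7)
= 4.501 MPa

4.501


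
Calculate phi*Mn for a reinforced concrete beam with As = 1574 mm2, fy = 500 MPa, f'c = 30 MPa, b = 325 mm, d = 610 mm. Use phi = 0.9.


a = As * fy / (0.85 * f'c * b)
= 1574 * 500 / (0.85 * 30 * 325)
= 94.9623 mm
Mn = As * fy * (d - a/2) / 10^6
= 442.7023 kN-m
phi*Mn = 0.9 * 442.7023 = 398.43 kN-m

398.43


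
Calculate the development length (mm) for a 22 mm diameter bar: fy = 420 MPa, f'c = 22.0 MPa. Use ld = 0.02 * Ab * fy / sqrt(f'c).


Ab = pi * 22^2 / 4 = 380.133 mm2
ld = 0.02 * 380.133 * 420 / sqrt(22.0)
= 680.8 mm

680.8


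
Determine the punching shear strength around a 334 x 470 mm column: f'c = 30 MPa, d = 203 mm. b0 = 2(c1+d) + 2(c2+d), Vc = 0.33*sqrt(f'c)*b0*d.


b0 = 2*(334 + 203) + 2*(470 + 203) = 2420 mm
Vc = 0.33 * sqrt(30) * 2420 * 203 / 1000
= 887.94 kN

887.94


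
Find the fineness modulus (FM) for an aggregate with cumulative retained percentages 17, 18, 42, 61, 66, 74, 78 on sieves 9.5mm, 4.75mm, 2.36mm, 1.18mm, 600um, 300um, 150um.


FM = sum(cumulative % retained) / 100
= 356 / 100
= 3.56

3.56


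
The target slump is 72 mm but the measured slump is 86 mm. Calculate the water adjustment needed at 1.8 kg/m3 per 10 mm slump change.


Difference = 72 - 86 = -14 mm
Water adjustment = -14 * 1.8 / 10 = -2.5 kg/m3

-2.5


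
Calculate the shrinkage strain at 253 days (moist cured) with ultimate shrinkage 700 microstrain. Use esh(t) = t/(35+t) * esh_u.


esh(253) = 253 / (35 + 253) * 700
= 253 / 288 * 700
= 614.9 microstrain

614.9


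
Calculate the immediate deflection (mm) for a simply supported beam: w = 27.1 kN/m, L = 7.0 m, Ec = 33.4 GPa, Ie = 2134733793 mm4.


Convert: L = 7.0 m = 7000 mm, Ec = 33.4 GPa = 33400 MPa
delta = 5 * 27.1 * 7000^4 / (384 * 33400 * 2134733793)
= 11.88 mm

11.88


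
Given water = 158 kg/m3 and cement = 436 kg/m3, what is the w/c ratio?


w/c = water / cement
w/c = 158 / 436 = 0.362

0.362


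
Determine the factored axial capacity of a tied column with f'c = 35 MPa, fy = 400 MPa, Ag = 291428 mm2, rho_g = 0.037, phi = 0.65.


Ast = rho * Ag = 0.037 * 291428 = 10782.836 mm2
phi*Pn = 0.65 * 0.80 * (0.85 * 35 * (291428 - 10782.836) + 400 * 10782.836) / 1000
= 6584.41 kN

6584.41


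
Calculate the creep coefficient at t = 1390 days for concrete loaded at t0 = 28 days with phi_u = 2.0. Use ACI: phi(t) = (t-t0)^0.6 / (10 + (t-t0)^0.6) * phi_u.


dt = 1390 - 28 = 1362
phi = 1362^0.6 / (10 + 1362^0.6) * 2.0
= 1.767

1.767


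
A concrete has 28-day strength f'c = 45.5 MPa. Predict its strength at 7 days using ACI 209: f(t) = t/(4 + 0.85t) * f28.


f(7) = 7 / (4 + 0.85 * 7) * 45.5
= 7 / 9.95 * 45.5
= 32.01 MPa

32.01


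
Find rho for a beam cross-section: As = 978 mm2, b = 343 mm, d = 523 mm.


rho = As / (b * d)
= 978 / (343 * 523)
= 0.0055

0.0055


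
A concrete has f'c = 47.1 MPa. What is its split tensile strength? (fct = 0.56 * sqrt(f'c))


fct = 0.56 * sqrt(47.1)
= 0.56 * 6.863
= 3.843 MPa

3.843


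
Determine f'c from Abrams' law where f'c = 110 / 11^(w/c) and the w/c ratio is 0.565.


f'c = 110 / 11^0.565
= 110 / 3.876
= 28.38 MPa

28.38


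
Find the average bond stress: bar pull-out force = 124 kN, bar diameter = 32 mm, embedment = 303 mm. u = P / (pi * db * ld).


u = P / (pi * db * ld)
= 124 * 1000 / (pi * 32 * 303)
= 4.071 MPa

4.071


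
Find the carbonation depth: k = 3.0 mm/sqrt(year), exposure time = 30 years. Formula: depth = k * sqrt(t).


depth = k * sqrt(t)
= 3.0 * sqrt(30)
= 16.43 mm

16.43


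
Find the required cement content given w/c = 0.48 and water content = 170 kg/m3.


Cement = water / (w/c)
= 170 / 0.48
= 354.2 kg/m3

354.2


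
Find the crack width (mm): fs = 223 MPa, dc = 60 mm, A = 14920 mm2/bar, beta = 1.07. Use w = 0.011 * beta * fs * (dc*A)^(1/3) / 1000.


w = 0.011 * beta * fs * (dc * A)^(1/3) / 1000
= 0.011 * 1.07 * 223 * (60 * 14920)^(1/3) / 1000
= 0.253 mm

0.253


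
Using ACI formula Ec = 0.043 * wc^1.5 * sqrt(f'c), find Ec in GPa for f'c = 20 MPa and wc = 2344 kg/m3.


Ec = 0.043 * 2344^1.5 * sqrt(20) / 1000
= 21.82 GPa

21.82


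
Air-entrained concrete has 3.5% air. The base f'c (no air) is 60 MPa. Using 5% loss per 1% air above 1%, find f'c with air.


Strength loss = (3.5 - 1) * 5 = 12.5%
f'c = 60 * (1 - 12.5/100)
= 52.5 MPa

52.5


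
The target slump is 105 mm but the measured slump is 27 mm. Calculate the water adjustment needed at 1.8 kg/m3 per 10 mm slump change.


Difference = 105 - 27 = 78 mm
Water adjustment = 78 * 1.8 / 10 = 14.0 kg/m3

14.0


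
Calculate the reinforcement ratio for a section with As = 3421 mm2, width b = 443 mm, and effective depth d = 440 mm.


rho = As / (b * d)
= 3421 / (443 * 440)
= 0.0176

0.0176


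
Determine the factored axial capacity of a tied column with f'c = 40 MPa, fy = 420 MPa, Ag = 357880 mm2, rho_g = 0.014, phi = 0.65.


Ast = rho * Ag = 0.014 * 357880 = 5010.32 mm2
phi*Pn = 0.65 * 0.80 * (0.85 * 40 * (357880 - 5010.32) + 420 * 5010.32) / 1000
= 7332.99 kN

7332.99


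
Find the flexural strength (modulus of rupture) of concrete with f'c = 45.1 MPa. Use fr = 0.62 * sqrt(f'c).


fr = 0.62 * sqrt(45.1)
= 4.164 MPa

4.164


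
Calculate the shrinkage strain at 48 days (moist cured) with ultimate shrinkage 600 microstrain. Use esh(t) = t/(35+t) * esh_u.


esh(48) = 48 / (35 + 48) * 600
= 48 / 83 * 600
= 347.0 microstrain

347.0


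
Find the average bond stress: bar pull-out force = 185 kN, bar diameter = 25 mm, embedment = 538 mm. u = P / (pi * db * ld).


u = P / (pi * db * ld)
= 185 * 1000 / (pi * 25 * 538)
= 4.378 MPa

4.378


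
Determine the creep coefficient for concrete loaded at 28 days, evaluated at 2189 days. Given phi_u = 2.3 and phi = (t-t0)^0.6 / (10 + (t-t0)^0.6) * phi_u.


dt = 2189 - 28 = 2161
phi = 2161^0.6 / (10 + 2161^0.6) * 2.3
= 2.091

2.091


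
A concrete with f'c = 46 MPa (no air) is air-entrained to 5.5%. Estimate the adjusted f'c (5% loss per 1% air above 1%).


Strength loss = (5.5 - 1) * 5 = 22.5%
f'c = 46 * (1 - 22.5/100)
= 35.65 MPa

35.65


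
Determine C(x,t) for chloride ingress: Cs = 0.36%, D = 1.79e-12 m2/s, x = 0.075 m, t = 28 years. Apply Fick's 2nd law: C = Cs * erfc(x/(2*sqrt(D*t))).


t_seconds = 28 * 365.25 * 24 * 3600 = 883612800.0 s
arg = 0.075 / (2 * sqrt(1.79e-12 * 883612800.0))
= 0.9429
erfc(0.9429) = 0.1824
C = 0.36 * 0.1824 = 0.0657%

0.0657


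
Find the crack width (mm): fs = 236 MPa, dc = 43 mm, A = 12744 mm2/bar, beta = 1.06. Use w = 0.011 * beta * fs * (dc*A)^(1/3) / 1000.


w = 0.011 * beta * fs * (dc * A)^(1/3) / 1000
= 0.011 * 1.06 * 236 * (43 * 12744)^(1/3) / 1000
= 0.225 mm

0.225


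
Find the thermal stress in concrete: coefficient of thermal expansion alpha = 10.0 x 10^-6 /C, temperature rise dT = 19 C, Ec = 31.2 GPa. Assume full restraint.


sigma = alpha * dT * Ec
= 10.0e-6 * 19 * 31.2 * 1000
= 5.928 MPa

5.928


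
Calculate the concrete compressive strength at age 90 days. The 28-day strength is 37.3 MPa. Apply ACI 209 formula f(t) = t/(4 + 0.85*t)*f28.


f(90) = 90 / (4 + 0.85 * 90) * 37.3
= 90 / 80.5 * 37.3
= 41.7 MPa

41.7


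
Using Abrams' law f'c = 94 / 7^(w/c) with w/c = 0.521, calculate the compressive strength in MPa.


f'c = 94 / 7^0.521
= 94 / 2.756
= 34.11 MPa

34.11


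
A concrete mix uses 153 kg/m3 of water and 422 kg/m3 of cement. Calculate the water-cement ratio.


w/c = water / cement
w/c = 153 / 422 = 0.363

0.363


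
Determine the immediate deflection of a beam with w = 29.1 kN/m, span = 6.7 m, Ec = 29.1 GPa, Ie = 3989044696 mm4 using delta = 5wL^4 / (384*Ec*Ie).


Convert: L = 6.7 m = 6700 mm, Ec = 29.1 GPa = 29100 MPa
delta = 5 * 29.1 * 6700^4 / (384 * 29100 * 3989044696)
= 6.58 mm

6.58


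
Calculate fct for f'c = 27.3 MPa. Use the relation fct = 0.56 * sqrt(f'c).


fct = 0.56 * sqrt(27.3)
= 0.56 * 5.225
= 2.926 MPa

2.926


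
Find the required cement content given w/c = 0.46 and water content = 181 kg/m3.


Cement = water / (w/c)
= 181 / 0.46
= 393.5 kg/m3

393.5


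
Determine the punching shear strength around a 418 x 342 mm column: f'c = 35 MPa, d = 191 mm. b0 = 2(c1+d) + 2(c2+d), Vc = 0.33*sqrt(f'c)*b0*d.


b0 = 2*(418 + 191) + 2*(342 + 191) = 2284 mm
Vc = 0.33 * sqrt(35) * 2284 * 191 / 1000
= 851.68 kN

851.68


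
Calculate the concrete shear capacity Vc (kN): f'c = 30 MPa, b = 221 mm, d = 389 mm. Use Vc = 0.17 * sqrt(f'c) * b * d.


Vc = 0.17 * sqrt(30) * 221 * 389 / 1000
= 80.05 kN

80.05


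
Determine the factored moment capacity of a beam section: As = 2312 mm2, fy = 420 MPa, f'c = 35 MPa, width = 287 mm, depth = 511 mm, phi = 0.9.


a = As * fy / (0.85 * f'c * b)
= 2312 * 420 / (0.85 * 35 * 287)
= 113.7282 mm
Mn = As * fy * (d - a/2) / 10^6
= 440.9841 kN-m
phi*Mn = 0.9 * 440.9841 = 396.89 kN-m

396.89


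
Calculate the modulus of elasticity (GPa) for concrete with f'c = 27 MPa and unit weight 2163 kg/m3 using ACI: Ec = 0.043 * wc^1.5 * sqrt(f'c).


Ec = 0.043 * 2163^1.5 * sqrt(27) / 1000
= 22.48 GPa

22.48


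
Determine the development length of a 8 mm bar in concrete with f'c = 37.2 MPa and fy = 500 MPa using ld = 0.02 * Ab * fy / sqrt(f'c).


Ab = pi * 8^2 / 4 = 50.265 mm2
ld = 0.02 * 50.265 * 500 / sqrt(37.2)
= 82.4 mm

82.4


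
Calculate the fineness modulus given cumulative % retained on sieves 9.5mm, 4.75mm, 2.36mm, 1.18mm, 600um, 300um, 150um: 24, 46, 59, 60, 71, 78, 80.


FM = sum(cumulative % retained) / 100
= 418 / 100
= 4.18

4.18


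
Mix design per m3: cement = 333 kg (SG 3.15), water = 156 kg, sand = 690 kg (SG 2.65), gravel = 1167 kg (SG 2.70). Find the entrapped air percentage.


Vol cement = 333 / (3.15 * 1000) = 0.105714 m3
Vol water = 156 / 1000 = 0.156 m3
Vol sand = 690 / (2.65 * 1000) = 0.260377 m3
Vol gravel = 1167 / (2.70 * 1000) = 0.432222 m3
Total solid + water volume = 0.954314 m3
Air = (1 - 0.954314) * 100 = 4.57%

4.57


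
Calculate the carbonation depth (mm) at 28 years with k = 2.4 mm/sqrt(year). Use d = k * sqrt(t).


depth = k * sqrt(t)
= 2.4 * sqrt(28)
= 12.7 mm

12.7


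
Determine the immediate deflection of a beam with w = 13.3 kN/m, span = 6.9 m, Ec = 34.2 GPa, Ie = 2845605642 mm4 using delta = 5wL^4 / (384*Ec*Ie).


Convert: L = 6.9 m = 6900 mm, Ec = 34.2 GPa = 34200 MPa
delta = 5 * 13.3 * 6900^4 / (384 * 34200 * 2845605642)
= 4.03 mm

4.03


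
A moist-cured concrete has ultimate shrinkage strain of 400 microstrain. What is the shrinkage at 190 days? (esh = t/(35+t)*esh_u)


esh(190) = 190 / (35 + 190) * 400
= 190 / 225 * 400
= 337.8 microstrain

337.8


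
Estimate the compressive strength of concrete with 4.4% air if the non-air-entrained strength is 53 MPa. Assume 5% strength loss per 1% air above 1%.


Strength loss = (4.4 - 1) * 5 = 17.0%
f'c = 53 * (1 - 17.0/100)
= 43.99 MPa

43.99


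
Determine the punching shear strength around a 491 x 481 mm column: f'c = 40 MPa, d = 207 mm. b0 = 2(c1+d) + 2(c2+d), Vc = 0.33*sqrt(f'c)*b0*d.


b0 = 2*(491 + 207) + 2*(481 + 207) = 2772 mm
Vc = 0.33 * sqrt(40) * 2772 * 207 / 1000
= 1197.59 kN

1197.59


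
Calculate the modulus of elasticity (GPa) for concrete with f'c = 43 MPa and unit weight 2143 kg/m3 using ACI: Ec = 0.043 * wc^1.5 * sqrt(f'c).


Ec = 0.043 * 2143^1.5 * sqrt(43) / 1000
= 27.97 GPa

27.97


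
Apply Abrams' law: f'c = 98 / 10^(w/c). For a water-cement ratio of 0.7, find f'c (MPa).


f'c = 98 / 10^0.7
= 98 / 5.012
= 19.55 MPa

19.55


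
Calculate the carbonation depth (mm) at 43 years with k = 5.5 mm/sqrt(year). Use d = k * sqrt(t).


depth = k * sqrt(t)
= 5.5 * sqrt(43)
= 36.07 mm

36.07


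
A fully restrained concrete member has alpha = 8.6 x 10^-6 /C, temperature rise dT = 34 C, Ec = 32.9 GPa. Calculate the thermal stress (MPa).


sigma = alpha * dT * Ec
= 8.6e-6 * 34 * 32.9 * 1000
= 9.62 MPa

9.62


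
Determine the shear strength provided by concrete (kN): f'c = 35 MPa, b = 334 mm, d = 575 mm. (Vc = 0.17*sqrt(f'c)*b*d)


Vc = 0.17 * sqrt(35) * 334 * 575 / 1000
= 193.15 kN

193.15


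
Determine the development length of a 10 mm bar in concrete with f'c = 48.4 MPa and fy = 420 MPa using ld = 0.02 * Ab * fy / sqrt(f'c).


Ab = pi * 10^2 / 4 = 78.54 mm2
ld = 0.02 * 78.54 * 420 / sqrt(48.4)
= 94.8 mm

94.8


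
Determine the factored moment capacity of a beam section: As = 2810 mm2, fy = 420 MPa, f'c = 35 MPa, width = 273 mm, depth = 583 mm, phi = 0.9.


a = As * fy / (0.85 * f'c * b)
= 2810 * 420 / (0.85 * 35 * 273)
= 145.3135 mm
Mn = As * fy * (d - a/2) / 10^6
= 602.3071 kN-m
phi*Mn = 0.9 * 602.3071 = 542.08 kN-m

542.08


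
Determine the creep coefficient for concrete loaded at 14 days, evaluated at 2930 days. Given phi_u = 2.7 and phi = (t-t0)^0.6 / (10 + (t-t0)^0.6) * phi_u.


dt = 2930 - 14 = 2916
phi = 2916^0.6 / (10 + 2916^0.6) * 2.7
= 2.492

2.492


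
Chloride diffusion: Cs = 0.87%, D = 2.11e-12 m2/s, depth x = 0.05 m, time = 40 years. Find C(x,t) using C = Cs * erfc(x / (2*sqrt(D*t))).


t_seconds = 40 * 365.25 * 24 * 3600 = 1262304000.0 s
arg = 0.05 / (2 * sqrt(2.11e-12 * 1262304000.0))
= 0.4844
erfc(0.4844) = 0.4933
C = 0.87 * 0.4933 = 0.4292%

0.4292


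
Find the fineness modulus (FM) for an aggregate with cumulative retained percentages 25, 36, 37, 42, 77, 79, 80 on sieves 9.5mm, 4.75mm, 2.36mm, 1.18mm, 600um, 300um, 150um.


FM = sum(cumulative % retained) / 100
= 376 / 100
= 3.76

3.76


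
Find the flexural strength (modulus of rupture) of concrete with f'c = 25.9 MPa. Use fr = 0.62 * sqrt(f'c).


fr = 0.62 * sqrt(25.9)
= 3.155 MPa

3.155


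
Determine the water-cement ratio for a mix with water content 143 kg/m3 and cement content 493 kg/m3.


w/c = water / cement
w/c = 143 / 493 = 0.29

0.29


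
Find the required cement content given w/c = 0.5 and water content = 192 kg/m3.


Cement = water / (w/c)
= 192 / 0.5
= 384.0 kg/m3

384.0


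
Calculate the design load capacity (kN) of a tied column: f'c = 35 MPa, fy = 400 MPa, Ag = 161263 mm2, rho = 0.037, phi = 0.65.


Ast = rho * Ag = 0.037 * 161263 = 5966.731 mm2
phi*Pn = 0.65 * 0.80 * (0.85 * 35 * (161263 - 5966.731) + 400 * 5966.731) / 1000
= 3643.51 kN

3643.51


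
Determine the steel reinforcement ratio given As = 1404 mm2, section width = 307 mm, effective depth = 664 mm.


rho = As / (b * d)
= 1404 / (307 * 664)
= 0.0069

0.0069


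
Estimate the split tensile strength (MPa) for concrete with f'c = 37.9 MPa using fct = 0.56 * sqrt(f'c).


fct = 0.56 * sqrt(37.9)
= 0.56 * 6.156
= 3.448 MPa

3.448


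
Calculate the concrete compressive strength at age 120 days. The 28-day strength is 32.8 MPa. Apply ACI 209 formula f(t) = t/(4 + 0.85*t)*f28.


f(120) = 120 / (4 + 0.85 * 120) * 32.8
= 120 / 106.0 * 32.8
= 37.13 MPa

37.13


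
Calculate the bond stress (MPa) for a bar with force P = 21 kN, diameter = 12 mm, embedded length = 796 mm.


u = P / (pi * db * ld)
= 21 * 1000 / (pi * 12 * 796)
= 0.7 MPa

0.7


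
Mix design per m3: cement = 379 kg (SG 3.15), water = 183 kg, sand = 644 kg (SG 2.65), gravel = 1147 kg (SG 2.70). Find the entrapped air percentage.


Vol cement = 379 / (3.15 * 1000) = 0.120317 m3
Vol water = 183 / 1000 = 0.183 m3
Vol sand = 644 / (2.65 * 1000) = 0.243019 m3
Vol gravel = 1147 / (2.70 * 1000) = 0.424815 m3
Total solid + water volume = 0.971151 m3
Air = (1 - 0.971151) * 100 = 2.88%

2.88


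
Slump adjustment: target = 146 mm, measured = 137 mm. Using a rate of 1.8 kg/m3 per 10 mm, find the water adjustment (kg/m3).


Difference = 146 - 137 = 9 mm
Water adjustment = 9 * 1.8 / 10 = 1.6 kg/m3

1.6


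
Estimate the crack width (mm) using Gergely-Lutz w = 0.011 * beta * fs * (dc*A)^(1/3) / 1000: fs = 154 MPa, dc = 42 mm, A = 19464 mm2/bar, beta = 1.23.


w = 0.011 * beta * fs * (dc * A)^(1/3) / 1000
= 0.011 * 1.23 * 154 * (42 * 19464)^(1/3) / 1000
= 0.195 mm

0.195


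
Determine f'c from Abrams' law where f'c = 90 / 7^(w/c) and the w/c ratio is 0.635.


f'c = 90 / 7^0.635
= 90 / 3.441
= 26.16 MPa

26.16


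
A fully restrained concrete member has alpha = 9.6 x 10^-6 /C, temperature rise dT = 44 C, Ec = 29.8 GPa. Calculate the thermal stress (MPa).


sigma = alpha * dT * Ec
= 9.6e-6 * 44 * 29.8 * 1000
= 12.588 MPa

12.588


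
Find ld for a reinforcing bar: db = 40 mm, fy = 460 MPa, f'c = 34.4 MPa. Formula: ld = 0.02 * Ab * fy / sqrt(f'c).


Ab = pi * 40^2 / 4 = 1256.637 mm2
ld = 0.02 * 1256.637 * 460 / sqrt(34.4)
= 1971.1 mm

1971.1


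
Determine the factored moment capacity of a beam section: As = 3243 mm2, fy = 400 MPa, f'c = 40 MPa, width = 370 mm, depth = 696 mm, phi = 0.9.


a = As * fy / (0.85 * f'c * b)
= 3243 * 400 / (0.85 * 40 * 370)
= 103.1161 mm
Mn = As * fy * (d - a/2) / 10^6
= 835.9701 kN-m
phi*Mn = 0.9 * 835.9701 = 752.37 kN-m

752.37


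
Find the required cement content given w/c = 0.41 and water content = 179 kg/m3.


Cement = water / (w/c)
= 179 / 0.41
= 436.6 kg/m3

436.6


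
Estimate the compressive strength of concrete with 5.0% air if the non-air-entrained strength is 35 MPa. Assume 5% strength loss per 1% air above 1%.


Strength loss = (5.0 - 1) * 5 = 20.0%
f'c = 35 * (1 - 20.0/100)
= 28.0 MPa

28.0


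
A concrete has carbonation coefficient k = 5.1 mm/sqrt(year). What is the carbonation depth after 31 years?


depth = k * sqrt(t)
= 5.1 * sqrt(31)
= 28.4 mm

28.4


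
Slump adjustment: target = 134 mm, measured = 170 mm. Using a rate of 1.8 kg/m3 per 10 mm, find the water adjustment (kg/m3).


Difference = 134 - 170 = -36 mm
Water adjustment = -36 * 1.8 / 10 = -6.5 kg/m3

-6.5


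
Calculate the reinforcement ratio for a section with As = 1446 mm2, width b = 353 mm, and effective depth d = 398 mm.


rho = As / (b * d)
= 1446 / (353 * 398)
= 0.0103

0.0103


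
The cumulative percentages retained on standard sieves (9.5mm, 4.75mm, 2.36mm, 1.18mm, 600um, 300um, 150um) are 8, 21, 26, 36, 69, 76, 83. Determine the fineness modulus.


FM = sum(cumulative % retained) / 100
= 319 / 100
= 3.19

3.19


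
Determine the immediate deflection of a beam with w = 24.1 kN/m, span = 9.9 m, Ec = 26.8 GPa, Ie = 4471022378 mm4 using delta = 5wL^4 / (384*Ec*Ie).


Convert: L = 9.9 m = 9900 mm, Ec = 26.8 GPa = 26800 MPa
delta = 5 * 24.1 * 9900^4 / (384 * 26800 * 4471022378)
= 25.16 mm

25.16


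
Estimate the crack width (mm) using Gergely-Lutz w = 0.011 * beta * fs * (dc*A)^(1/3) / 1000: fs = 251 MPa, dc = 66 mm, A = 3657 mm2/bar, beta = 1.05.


w = 0.011 * beta * fs * (dc * A)^(1/3) / 1000
= 0.011 * 1.05 * 251 * (66 * 3657)^(1/3) / 1000
= 0.181 mm

0.181


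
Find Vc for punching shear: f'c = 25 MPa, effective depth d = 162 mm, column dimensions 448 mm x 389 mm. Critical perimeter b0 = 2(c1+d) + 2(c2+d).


b0 = 2*(448 + 162) + 2*(389 + 162) = 2322 mm
Vc = 0.33 * sqrt(25) * 2322 * 162 / 1000
= 620.67 kN

620.67


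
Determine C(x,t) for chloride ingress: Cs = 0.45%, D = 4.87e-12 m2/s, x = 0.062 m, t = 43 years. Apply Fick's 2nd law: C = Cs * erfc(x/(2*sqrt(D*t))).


t_seconds = 43 * 365.25 * 24 * 3600 = 1356976800.0 s
arg = 0.062 / (2 * sqrt(4.87e-12 * 1356976800.0))
= 0.3813
erfc(0.3813) = 0.5897
C = 0.45 * 0.5897 = 0.2654%

0.2654


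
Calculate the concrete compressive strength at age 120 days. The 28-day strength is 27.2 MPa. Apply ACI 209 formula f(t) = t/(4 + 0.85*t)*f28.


f(120) = 120 / (4 + 0.85 * 120) * 27.2
= 120 / 106.0 * 27.2
= 30.79 MPa

30.79


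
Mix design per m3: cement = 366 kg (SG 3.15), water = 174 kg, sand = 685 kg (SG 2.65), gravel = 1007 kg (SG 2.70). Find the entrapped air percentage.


Vol cement = 366 / (3.15 * 1000) = 0.11619 m3
Vol water = 174 / 1000 = 0.174 m3
Vol sand = 685 / (2.65 * 1000) = 0.258491 m3
Vol gravel = 1007 / (2.70 * 1000) = 0.372963 m3
Total solid + water volume = 0.921644 m3
Air = (1 - 0.921644) * 100 = 7.84%

7.84


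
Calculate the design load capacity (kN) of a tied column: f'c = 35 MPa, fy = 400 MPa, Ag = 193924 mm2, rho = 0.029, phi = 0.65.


Ast = rho * Ag = 0.029 * 193924 = 5623.796 mm2
phi*Pn = 0.65 * 0.80 * (0.85 * 35 * (193924 - 5623.796) + 400 * 5623.796) / 1000
= 4082.75 kN

4082.75


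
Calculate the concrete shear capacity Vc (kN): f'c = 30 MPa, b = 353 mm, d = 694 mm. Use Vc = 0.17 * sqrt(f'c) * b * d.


Vc = 0.17 * sqrt(30) * 353 * 694 / 1000
= 228.11 kN

228.11


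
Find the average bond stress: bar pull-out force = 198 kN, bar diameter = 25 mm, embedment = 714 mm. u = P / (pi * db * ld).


u = P / (pi * db * ld)
= 198 * 1000 / (pi * 25 * 714)
= 3.531 MPa

3.531


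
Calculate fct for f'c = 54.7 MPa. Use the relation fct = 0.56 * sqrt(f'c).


fct = 0.56 * sqrt(54.7)
= 0.56 * 7.396
= 4.142 MPa

4.142


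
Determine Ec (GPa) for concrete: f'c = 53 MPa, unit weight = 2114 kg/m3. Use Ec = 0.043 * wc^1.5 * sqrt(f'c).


Ec = 0.043 * 2114^1.5 * sqrt(53) / 1000
= 30.43 GPa

30.43


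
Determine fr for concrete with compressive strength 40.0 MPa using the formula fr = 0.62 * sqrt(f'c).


fr = 0.62 * sqrt(40.0)
= 3.921 MPa

3.921


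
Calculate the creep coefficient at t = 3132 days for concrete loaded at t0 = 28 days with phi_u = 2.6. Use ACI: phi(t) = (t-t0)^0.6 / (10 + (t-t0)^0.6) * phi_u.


dt = 3132 - 28 = 3104
phi = 3104^0.6 / (10 + 3104^0.6) * 2.6
= 2.407

2.407


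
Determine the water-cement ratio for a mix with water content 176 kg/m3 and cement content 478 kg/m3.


w/c = water / cement
w/c = 176 / 478 = 0.368

0.368


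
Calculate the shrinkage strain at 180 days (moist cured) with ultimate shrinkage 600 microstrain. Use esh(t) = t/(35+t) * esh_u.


esh(180) = 180 / (35 + 180) * 600
= 180 / 215 * 600
= 502.3 microstrain

502.3


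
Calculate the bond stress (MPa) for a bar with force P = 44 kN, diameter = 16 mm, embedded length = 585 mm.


u = P / (pi * db * ld)
= 44 * 1000 / (pi * 16 * 585)
= 1.496 MPa

1.496


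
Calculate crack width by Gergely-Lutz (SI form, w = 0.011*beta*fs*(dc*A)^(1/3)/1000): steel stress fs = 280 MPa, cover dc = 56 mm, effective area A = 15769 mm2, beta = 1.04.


w = 0.011 * beta * fs * (dc * A)^(1/3) / 1000
= 0.011 * 1.04 * 280 * (56 * 15769)^(1/3) / 1000
= 0.307 mm

0.307


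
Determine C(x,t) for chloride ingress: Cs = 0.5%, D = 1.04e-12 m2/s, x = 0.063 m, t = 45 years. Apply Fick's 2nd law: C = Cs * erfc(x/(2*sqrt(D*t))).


t_seconds = 45 * 365.25 * 24 * 3600 = 1420092000.0 s
arg = 0.063 / (2 * sqrt(1.04e-12 * 1420092000.0))
= 0.8197
erfc(0.8197) = 0.2464
C = 0.5 * 0.2464 = 0.1232%

0.1232


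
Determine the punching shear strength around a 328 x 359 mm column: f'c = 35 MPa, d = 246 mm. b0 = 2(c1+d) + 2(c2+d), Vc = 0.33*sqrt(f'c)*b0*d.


b0 = 2*(328 + 246) + 2*(359 + 246) = 2358 mm
Vc = 0.33 * sqrt(35) * 2358 * 246 / 1000
= 1132.47 kN

1132.47


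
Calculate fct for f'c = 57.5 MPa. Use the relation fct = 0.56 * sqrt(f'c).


fct = 0.56 * sqrt(57.5)
= 0.56 * 7.583
= 4.246 MPa

4.246


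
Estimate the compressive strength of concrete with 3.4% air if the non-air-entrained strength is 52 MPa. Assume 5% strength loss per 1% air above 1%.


Strength loss = (3.4 - 1) * 5 = 12.0%
f'c = 52 * (1 - 12.0/100)
= 45.76 MPa

45.76


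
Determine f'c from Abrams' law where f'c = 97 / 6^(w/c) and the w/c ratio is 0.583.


f'c = 97 / 6^0.583
= 97 / 2.842
= 34.13 MPa

34.13


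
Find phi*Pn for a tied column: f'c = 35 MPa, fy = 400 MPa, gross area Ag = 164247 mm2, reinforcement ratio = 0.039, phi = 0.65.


Ast = rho * Ag = 0.039 * 164247 = 6405.633 mm2
phi*Pn = 0.65 * 0.80 * (0.85 * 35 * (164247 - 6405.633) + 400 * 6405.633) / 1000
= 3774.18 kN

3774.18


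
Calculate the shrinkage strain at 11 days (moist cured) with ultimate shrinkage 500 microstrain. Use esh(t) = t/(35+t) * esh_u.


esh(11) = 11 / (35 + 11) * 500
= 11 / 46 * 500
= 119.6 microstrain

119.6


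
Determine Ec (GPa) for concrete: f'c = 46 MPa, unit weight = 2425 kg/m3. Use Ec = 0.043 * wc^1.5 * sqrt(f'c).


Ec = 0.043 * 2425^1.5 * sqrt(46) / 1000
= 34.83 GPa

34.83


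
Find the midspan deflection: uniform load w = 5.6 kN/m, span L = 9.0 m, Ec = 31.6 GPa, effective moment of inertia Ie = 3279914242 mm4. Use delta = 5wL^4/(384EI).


Convert: L = 9.0 m = 9000 mm, Ec = 31.6 GPa = 31600 MPa
delta = 5 * 5.6 * 9000^4 / (384 * 31600 * 3279914242)
= 4.62 mm

4.62


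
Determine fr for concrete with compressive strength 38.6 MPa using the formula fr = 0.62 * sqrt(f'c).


fr = 0.62 * sqrt(38.6)
= 3.852 MPa

3.852


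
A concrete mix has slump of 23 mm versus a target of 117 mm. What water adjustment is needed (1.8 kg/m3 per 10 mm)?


Difference = 117 - 23 = 94 mm
Water adjustment = 94 * 1.8 / 10 = 16.9 kg/m3

16.9


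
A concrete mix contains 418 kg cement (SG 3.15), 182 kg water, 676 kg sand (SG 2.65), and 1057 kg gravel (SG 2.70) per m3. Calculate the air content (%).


Vol cement = 418 / (3.15 * 1000) = 0.132698 m3
Vol water = 182 / 1000 = 0.182 m3
Vol sand = 676 / (2.65 * 1000) = 0.255094 m3
Vol gravel = 1057 / (2.70 * 1000) = 0.391481 m3
Total solid + water volume = 0.961274 m3
Air = (1 - 0.961274) * 100 = 3.87%

3.87


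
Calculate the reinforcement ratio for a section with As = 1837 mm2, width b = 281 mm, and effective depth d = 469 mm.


rho = As / (b * d)
= 1837 / (281 * 469)
= 0.0139

0.0139


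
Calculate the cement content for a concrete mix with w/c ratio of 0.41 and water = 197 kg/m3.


Cement = water / (w/c)
= 197 / 0.41
= 480.5 kg/m3

480.5


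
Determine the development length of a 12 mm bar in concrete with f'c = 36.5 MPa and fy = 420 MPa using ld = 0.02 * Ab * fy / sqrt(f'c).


Ab = pi * 12^2 / 4 = 113.097 mm2
ld = 0.02 * 113.097 * 420 / sqrt(36.5)
= 157.2 mm

157.2


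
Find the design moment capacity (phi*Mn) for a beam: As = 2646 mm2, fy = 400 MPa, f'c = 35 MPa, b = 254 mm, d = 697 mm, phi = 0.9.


a = As * fy / (0.85 * f'c * b)
= 2646 * 400 / (0.85 * 35 * 254)
= 140.0648 mm
Mn = As * fy * (d - a/2) / 10^6
= 663.5825 kN-m
phi*Mn = 0.9 * 663.5825 = 597.22 kN-m

597.22


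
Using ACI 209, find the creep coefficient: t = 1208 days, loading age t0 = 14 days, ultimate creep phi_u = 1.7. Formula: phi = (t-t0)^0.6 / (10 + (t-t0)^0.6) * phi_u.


dt = 1208 - 14 = 1194
phi = 1194^0.6 / (10 + 1194^0.6) * 1.7
= 1.488

1.488


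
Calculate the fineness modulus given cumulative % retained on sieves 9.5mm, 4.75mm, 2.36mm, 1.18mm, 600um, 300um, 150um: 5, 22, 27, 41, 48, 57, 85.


FM = sum(cumulative % retained) / 100
= 285 / 100
= 2.85

2.85


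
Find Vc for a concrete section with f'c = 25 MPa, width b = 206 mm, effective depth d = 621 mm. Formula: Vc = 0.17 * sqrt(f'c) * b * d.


Vc = 0.17 * sqrt(25) * 206 * 621 / 1000
= 108.74 kN

108.74


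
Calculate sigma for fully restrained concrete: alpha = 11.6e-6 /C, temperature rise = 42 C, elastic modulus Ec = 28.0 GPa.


sigma = alpha * dT * Ec
= 11.6e-6 * 42 * 28.0 * 1000
= 13.642 MPa

13.642
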